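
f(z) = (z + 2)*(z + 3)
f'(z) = 2*z + 5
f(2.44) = 24.15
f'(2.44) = 9.88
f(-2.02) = -0.02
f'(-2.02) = 0.96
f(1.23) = 13.66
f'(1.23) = 7.46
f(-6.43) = 15.19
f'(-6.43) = -7.86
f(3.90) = 40.71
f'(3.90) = 12.80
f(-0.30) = 4.59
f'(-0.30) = 4.40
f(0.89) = 11.24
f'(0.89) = 6.78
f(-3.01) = 0.01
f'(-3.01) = -1.02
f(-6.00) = 12.00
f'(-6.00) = -7.00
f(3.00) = 30.00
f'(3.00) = 11.00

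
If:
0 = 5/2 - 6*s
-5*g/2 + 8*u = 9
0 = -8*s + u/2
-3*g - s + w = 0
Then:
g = 266/15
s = 5/12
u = 20/3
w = 3217/60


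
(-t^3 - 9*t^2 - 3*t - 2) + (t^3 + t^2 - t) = -8*t^2 - 4*t - 2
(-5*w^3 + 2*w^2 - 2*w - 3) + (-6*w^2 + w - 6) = -5*w^3 - 4*w^2 - w - 9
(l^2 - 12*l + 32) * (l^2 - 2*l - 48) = l^4 - 14*l^3 + 8*l^2 + 512*l - 1536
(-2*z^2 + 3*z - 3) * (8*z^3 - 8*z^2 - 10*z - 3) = -16*z^5 + 40*z^4 - 28*z^3 + 21*z + 9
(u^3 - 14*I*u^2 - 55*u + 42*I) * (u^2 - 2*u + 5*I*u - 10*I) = u^5 - 2*u^4 - 9*I*u^4 + 15*u^3 + 18*I*u^3 - 30*u^2 - 233*I*u^2 - 210*u + 466*I*u + 420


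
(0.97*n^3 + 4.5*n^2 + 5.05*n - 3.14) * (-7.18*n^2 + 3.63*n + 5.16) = -6.9646*n^5 - 28.7889*n^4 - 14.9188*n^3 + 64.0967*n^2 + 14.6598*n - 16.2024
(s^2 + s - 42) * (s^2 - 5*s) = s^4 - 4*s^3 - 47*s^2 + 210*s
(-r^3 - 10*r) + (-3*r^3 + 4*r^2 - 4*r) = -4*r^3 + 4*r^2 - 14*r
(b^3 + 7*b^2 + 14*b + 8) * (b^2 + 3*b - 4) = b^5 + 10*b^4 + 31*b^3 + 22*b^2 - 32*b - 32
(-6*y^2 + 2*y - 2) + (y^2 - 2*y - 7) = -5*y^2 - 9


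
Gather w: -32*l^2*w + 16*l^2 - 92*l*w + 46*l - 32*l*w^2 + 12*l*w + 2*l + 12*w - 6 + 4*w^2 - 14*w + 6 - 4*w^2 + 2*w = 16*l^2 - 32*l*w^2 + 48*l + w*(-32*l^2 - 80*l)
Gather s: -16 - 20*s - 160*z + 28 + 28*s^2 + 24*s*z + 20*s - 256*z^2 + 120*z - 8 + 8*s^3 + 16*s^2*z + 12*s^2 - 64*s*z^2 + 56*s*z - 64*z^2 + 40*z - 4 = 8*s^3 + s^2*(16*z + 40) + s*(-64*z^2 + 80*z) - 320*z^2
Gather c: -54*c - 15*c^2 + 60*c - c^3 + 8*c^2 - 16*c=-c^3 - 7*c^2 - 10*c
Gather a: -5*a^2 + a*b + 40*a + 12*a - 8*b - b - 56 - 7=-5*a^2 + a*(b + 52) - 9*b - 63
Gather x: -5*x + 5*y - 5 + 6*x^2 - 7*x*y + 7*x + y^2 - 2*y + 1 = 6*x^2 + x*(2 - 7*y) + y^2 + 3*y - 4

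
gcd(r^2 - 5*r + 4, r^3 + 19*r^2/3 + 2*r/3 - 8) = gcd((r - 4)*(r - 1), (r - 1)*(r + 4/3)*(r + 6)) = r - 1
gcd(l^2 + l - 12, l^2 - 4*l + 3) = l - 3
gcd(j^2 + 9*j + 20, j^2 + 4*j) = j + 4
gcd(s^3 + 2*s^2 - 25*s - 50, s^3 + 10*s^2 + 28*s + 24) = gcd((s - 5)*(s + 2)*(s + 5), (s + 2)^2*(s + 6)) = s + 2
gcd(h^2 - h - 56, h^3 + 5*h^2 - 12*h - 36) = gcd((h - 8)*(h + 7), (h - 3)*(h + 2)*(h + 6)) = 1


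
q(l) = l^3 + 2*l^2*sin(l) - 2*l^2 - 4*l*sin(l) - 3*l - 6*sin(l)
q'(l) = 2*l^2*cos(l) + 3*l^2 + 4*l*sin(l) - 4*l*cos(l) - 4*l - 4*sin(l) - 6*cos(l) - 3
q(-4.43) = -63.95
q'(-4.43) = 38.53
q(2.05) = -11.08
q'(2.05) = 7.81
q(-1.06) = -0.68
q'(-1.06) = 12.04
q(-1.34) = -4.85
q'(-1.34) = 17.53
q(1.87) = -12.26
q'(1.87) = 5.25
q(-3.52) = -45.69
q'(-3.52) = 11.04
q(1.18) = -12.02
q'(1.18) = -5.90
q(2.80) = -2.64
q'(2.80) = 13.16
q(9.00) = 589.45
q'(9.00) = 107.85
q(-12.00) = -1802.93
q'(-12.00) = 727.57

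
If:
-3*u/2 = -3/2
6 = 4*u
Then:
No Solution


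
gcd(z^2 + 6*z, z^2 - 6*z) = z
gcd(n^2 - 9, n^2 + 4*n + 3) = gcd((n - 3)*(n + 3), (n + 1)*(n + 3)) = n + 3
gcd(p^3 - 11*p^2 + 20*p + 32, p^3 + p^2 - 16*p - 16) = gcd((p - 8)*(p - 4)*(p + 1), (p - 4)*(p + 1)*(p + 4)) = p^2 - 3*p - 4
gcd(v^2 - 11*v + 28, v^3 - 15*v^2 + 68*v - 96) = v - 4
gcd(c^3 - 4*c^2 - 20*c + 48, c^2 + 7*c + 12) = c + 4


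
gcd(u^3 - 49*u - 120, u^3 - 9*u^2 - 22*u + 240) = u^2 - 3*u - 40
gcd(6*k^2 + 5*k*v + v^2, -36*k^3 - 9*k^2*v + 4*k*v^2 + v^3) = 3*k + v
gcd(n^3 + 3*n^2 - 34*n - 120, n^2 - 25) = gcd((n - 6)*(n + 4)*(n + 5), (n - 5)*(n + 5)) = n + 5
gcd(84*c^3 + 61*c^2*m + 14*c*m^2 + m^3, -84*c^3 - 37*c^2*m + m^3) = 12*c^2 + 7*c*m + m^2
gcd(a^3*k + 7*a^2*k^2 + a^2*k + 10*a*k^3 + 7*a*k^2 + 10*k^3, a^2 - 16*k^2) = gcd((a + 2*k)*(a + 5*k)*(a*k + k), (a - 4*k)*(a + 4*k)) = 1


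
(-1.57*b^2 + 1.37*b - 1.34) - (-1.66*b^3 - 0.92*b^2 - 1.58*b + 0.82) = 1.66*b^3 - 0.65*b^2 + 2.95*b - 2.16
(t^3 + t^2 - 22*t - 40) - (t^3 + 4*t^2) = -3*t^2 - 22*t - 40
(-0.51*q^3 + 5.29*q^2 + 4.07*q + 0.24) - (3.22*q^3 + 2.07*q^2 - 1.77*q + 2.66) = -3.73*q^3 + 3.22*q^2 + 5.84*q - 2.42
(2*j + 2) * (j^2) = 2*j^3 + 2*j^2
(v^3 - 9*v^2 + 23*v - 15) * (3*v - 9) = 3*v^4 - 36*v^3 + 150*v^2 - 252*v + 135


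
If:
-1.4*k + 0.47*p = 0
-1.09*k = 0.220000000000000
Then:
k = -0.20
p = -0.60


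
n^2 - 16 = (n - 4)*(n + 4)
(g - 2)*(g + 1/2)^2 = g^3 - g^2 - 7*g/4 - 1/2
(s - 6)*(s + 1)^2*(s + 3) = s^4 - s^3 - 23*s^2 - 39*s - 18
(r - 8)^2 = r^2 - 16*r + 64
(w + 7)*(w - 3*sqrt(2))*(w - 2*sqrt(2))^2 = w^4 - 7*sqrt(2)*w^3 + 7*w^3 - 49*sqrt(2)*w^2 + 32*w^2 - 24*sqrt(2)*w + 224*w - 168*sqrt(2)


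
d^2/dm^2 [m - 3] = 0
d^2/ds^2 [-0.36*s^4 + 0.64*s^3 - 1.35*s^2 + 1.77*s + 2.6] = -4.32*s^2 + 3.84*s - 2.7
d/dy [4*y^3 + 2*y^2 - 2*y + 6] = 12*y^2 + 4*y - 2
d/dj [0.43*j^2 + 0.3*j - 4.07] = 0.86*j + 0.3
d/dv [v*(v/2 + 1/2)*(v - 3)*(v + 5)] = 2*v^3 + 9*v^2/2 - 13*v - 15/2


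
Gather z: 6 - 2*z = 6 - 2*z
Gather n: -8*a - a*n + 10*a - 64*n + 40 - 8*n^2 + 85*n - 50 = 2*a - 8*n^2 + n*(21 - a) - 10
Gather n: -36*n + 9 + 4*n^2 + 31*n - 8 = 4*n^2 - 5*n + 1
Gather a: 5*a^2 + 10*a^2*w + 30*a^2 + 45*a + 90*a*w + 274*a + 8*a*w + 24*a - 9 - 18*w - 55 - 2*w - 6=a^2*(10*w + 35) + a*(98*w + 343) - 20*w - 70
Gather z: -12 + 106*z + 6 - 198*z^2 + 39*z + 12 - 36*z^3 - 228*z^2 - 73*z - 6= -36*z^3 - 426*z^2 + 72*z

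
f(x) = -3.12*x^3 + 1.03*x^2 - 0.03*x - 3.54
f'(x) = -9.36*x^2 + 2.06*x - 0.03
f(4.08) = -198.42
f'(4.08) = -147.44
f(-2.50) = 51.72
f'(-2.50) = -63.68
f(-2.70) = 65.46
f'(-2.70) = -73.83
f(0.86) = -4.79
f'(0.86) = -5.18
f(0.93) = -5.19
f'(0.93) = -6.21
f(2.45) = -43.31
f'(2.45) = -51.17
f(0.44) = -3.62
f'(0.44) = -0.94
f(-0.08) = -3.53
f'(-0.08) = -0.25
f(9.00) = -2194.86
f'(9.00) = -739.65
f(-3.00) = 90.06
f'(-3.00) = -90.45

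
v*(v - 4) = v^2 - 4*v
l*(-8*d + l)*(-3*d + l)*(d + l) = 24*d^3*l + 13*d^2*l^2 - 10*d*l^3 + l^4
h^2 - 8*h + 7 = (h - 7)*(h - 1)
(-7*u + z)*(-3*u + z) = 21*u^2 - 10*u*z + z^2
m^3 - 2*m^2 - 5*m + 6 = (m - 3)*(m - 1)*(m + 2)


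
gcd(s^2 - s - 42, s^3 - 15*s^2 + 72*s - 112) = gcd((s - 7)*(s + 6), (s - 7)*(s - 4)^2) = s - 7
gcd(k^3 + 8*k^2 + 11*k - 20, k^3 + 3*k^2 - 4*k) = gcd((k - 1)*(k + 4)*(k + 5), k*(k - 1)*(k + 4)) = k^2 + 3*k - 4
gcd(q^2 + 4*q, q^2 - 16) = q + 4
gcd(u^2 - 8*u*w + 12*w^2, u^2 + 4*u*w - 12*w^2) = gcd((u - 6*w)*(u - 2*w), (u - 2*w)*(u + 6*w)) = u - 2*w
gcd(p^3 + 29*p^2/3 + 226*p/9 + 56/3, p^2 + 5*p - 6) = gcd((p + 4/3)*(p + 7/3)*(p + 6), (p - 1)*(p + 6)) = p + 6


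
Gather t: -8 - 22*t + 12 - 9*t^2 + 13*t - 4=-9*t^2 - 9*t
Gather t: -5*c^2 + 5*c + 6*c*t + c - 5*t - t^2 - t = -5*c^2 + 6*c - t^2 + t*(6*c - 6)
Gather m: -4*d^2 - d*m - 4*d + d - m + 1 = -4*d^2 - 3*d + m*(-d - 1) + 1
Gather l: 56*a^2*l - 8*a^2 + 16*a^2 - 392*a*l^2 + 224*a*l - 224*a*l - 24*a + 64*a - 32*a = 56*a^2*l + 8*a^2 - 392*a*l^2 + 8*a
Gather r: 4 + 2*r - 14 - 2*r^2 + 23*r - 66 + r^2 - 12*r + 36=-r^2 + 13*r - 40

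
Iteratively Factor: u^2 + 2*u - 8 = (u + 4)*(u - 2)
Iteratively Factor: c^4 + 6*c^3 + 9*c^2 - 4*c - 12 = (c - 1)*(c^3 + 7*c^2 + 16*c + 12) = (c - 1)*(c + 2)*(c^2 + 5*c + 6) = (c - 1)*(c + 2)^2*(c + 3)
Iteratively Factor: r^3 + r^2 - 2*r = (r - 1)*(r^2 + 2*r) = (r - 1)*(r + 2)*(r)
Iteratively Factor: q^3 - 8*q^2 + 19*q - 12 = (q - 4)*(q^2 - 4*q + 3) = (q - 4)*(q - 3)*(q - 1)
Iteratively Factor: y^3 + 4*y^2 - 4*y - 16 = (y - 2)*(y^2 + 6*y + 8) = (y - 2)*(y + 4)*(y + 2)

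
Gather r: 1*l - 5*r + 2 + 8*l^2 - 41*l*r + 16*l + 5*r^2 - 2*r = 8*l^2 + 17*l + 5*r^2 + r*(-41*l - 7) + 2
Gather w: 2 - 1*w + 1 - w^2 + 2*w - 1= -w^2 + w + 2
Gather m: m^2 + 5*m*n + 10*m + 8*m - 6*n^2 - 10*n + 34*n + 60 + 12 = m^2 + m*(5*n + 18) - 6*n^2 + 24*n + 72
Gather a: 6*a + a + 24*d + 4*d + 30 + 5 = 7*a + 28*d + 35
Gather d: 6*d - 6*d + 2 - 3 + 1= 0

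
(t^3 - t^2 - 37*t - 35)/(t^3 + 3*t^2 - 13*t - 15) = (t - 7)/(t - 3)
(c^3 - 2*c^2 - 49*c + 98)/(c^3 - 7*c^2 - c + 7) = (c^2 + 5*c - 14)/(c^2 - 1)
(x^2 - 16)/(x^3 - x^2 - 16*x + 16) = 1/(x - 1)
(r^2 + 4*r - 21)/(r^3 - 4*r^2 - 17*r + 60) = (r + 7)/(r^2 - r - 20)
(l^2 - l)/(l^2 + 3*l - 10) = l*(l - 1)/(l^2 + 3*l - 10)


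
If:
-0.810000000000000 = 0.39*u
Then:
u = -2.08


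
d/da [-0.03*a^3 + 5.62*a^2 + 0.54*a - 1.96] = -0.09*a^2 + 11.24*a + 0.54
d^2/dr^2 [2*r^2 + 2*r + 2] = 4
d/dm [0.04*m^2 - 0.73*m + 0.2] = 0.08*m - 0.73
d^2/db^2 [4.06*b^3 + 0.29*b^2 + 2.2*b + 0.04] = 24.36*b + 0.58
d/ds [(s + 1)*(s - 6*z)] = 2*s - 6*z + 1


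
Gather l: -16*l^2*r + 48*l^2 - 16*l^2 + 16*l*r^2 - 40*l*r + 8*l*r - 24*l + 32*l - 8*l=l^2*(32 - 16*r) + l*(16*r^2 - 32*r)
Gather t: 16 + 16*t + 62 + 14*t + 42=30*t + 120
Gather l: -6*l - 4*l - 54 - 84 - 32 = -10*l - 170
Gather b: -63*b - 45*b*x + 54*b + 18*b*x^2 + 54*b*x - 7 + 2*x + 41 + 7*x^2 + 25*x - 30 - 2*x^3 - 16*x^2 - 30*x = b*(18*x^2 + 9*x - 9) - 2*x^3 - 9*x^2 - 3*x + 4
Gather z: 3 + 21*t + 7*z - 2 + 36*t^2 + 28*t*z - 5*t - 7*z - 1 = 36*t^2 + 28*t*z + 16*t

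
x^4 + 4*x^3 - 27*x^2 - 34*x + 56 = (x - 4)*(x - 1)*(x + 2)*(x + 7)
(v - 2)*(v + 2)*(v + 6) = v^3 + 6*v^2 - 4*v - 24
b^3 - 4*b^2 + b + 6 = (b - 3)*(b - 2)*(b + 1)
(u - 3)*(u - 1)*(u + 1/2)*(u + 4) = u^4 + u^3/2 - 13*u^2 + 11*u/2 + 6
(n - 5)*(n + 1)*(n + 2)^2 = n^4 - 17*n^2 - 36*n - 20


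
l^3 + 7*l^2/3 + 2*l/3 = l*(l + 1/3)*(l + 2)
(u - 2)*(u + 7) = u^2 + 5*u - 14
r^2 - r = r*(r - 1)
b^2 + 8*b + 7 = (b + 1)*(b + 7)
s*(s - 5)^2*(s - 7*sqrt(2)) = s^4 - 10*s^3 - 7*sqrt(2)*s^3 + 25*s^2 + 70*sqrt(2)*s^2 - 175*sqrt(2)*s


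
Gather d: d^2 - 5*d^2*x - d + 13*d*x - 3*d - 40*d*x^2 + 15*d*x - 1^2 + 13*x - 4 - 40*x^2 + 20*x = d^2*(1 - 5*x) + d*(-40*x^2 + 28*x - 4) - 40*x^2 + 33*x - 5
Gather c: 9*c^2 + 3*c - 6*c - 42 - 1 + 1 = 9*c^2 - 3*c - 42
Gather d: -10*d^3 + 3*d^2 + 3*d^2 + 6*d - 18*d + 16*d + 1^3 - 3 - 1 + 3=-10*d^3 + 6*d^2 + 4*d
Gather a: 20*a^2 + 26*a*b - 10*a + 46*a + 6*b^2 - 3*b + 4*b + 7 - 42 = 20*a^2 + a*(26*b + 36) + 6*b^2 + b - 35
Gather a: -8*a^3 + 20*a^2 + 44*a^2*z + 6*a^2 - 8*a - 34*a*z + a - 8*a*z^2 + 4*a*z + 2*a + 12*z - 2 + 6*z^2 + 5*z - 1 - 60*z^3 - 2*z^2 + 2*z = -8*a^3 + a^2*(44*z + 26) + a*(-8*z^2 - 30*z - 5) - 60*z^3 + 4*z^2 + 19*z - 3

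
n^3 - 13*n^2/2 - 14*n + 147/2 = (n - 7)*(n - 3)*(n + 7/2)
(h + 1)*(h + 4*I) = h^2 + h + 4*I*h + 4*I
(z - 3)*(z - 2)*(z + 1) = z^3 - 4*z^2 + z + 6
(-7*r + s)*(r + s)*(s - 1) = -7*r^2*s + 7*r^2 - 6*r*s^2 + 6*r*s + s^3 - s^2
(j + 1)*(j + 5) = j^2 + 6*j + 5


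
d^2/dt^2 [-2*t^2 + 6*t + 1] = -4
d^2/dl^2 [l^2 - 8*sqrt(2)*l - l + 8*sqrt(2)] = 2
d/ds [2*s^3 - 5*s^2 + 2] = 2*s*(3*s - 5)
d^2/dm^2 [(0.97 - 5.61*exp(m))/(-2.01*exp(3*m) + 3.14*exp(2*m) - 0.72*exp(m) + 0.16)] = (90.6598440000001*exp(6*m) - 141.490935*exp(5*m) + 90.1798259999999*exp(4*m) - 4.92543999999995*exp(3*m) - 13.139424*exp(2*m) + 2.092736*exp(m) + 0.031872)*exp(m)/(8.120601*exp(9*m) - 38.057742*exp(8*m) + 68.180004*exp(7*m) - 60.16364*exp(6*m) + 30.481632*exp(5*m) - 11.005248*exp(4*m) + 2.697984*exp(3*m) - 0.489984*exp(2*m) + 0.055296*exp(m) - 0.004096)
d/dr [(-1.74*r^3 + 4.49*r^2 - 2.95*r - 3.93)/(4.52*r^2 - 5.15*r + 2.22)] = (-7.8648*r^4 + 17.922*r^3 - 21.3779*r^2 + 55.4628*r - 26.7885)/(20.4304*r^4 - 46.556*r^3 + 46.5913*r^2 - 22.866*r + 4.9284)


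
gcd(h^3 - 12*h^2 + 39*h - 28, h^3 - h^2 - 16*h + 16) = h^2 - 5*h + 4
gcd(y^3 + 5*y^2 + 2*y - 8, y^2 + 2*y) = y + 2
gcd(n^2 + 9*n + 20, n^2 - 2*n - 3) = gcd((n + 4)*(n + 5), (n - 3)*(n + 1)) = 1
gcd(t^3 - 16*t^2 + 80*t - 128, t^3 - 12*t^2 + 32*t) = t^2 - 12*t + 32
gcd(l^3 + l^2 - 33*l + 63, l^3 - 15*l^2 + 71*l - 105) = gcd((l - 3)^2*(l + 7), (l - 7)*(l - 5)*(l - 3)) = l - 3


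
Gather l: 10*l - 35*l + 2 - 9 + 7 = -25*l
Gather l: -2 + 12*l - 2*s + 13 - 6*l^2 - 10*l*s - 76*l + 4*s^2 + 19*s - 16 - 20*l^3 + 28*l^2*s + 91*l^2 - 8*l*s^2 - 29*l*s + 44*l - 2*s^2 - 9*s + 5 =-20*l^3 + l^2*(28*s + 85) + l*(-8*s^2 - 39*s - 20) + 2*s^2 + 8*s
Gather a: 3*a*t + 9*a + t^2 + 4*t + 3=a*(3*t + 9) + t^2 + 4*t + 3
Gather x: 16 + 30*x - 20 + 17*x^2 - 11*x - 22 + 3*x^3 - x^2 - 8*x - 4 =3*x^3 + 16*x^2 + 11*x - 30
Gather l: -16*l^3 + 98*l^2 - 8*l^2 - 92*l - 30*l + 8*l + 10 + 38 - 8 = -16*l^3 + 90*l^2 - 114*l + 40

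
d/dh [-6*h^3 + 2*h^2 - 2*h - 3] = -18*h^2 + 4*h - 2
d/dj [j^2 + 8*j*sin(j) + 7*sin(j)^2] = 8*j*cos(j) + 2*j + 8*sin(j) + 7*sin(2*j)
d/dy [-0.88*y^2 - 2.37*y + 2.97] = -1.76*y - 2.37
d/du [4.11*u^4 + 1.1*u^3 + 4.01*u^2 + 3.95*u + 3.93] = 16.44*u^3 + 3.3*u^2 + 8.02*u + 3.95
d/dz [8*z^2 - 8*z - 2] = 16*z - 8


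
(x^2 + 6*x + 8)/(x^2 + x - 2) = (x + 4)/(x - 1)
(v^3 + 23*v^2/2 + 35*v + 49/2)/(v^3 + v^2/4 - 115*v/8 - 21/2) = 4*(v^2 + 8*v + 7)/(4*v^2 - 13*v - 12)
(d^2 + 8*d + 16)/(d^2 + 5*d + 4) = (d + 4)/(d + 1)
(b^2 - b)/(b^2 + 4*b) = (b - 1)/(b + 4)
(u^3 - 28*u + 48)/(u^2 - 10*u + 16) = (u^2 + 2*u - 24)/(u - 8)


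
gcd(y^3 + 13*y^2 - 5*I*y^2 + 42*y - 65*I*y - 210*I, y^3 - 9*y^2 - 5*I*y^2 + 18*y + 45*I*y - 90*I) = y - 5*I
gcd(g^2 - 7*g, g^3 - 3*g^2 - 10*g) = g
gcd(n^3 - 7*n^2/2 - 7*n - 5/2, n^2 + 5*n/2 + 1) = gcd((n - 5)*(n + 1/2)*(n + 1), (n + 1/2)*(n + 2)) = n + 1/2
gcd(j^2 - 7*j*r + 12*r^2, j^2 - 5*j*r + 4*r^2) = -j + 4*r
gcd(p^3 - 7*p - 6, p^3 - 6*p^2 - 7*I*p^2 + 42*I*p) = 1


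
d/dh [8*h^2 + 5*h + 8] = 16*h + 5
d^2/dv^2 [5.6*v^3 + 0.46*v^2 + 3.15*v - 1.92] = 33.6*v + 0.92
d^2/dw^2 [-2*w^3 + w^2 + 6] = 2 - 12*w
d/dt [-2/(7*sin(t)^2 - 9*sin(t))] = 2*(14*sin(t) - 9)*cos(t)/((7*sin(t) - 9)^2*sin(t)^2)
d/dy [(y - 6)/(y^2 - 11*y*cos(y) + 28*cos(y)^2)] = (y^2 - 11*y*cos(y) + (6 - y)*(11*y*sin(y) + 2*y - 28*sin(2*y) - 11*cos(y)) + 28*cos(y)^2)/((y - 7*cos(y))^2*(y - 4*cos(y))^2)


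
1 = 1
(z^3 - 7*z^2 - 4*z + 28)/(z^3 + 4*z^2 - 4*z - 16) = (z - 7)/(z + 4)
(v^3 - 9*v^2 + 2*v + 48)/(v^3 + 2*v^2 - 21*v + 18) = (v^2 - 6*v - 16)/(v^2 + 5*v - 6)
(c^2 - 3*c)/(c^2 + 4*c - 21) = c/(c + 7)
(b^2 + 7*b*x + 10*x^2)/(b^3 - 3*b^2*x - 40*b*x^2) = (-b - 2*x)/(b*(-b + 8*x))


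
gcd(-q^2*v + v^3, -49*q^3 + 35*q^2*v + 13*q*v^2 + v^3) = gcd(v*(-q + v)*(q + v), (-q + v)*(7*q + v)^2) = q - v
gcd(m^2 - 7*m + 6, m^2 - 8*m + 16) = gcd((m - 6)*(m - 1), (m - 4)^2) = 1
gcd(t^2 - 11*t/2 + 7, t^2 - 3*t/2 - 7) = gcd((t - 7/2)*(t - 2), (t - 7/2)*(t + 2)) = t - 7/2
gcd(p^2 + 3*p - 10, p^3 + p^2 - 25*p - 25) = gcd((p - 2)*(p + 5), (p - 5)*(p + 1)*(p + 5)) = p + 5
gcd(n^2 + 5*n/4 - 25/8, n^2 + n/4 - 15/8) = n - 5/4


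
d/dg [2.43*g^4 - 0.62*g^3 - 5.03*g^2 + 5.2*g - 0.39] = 9.72*g^3 - 1.86*g^2 - 10.06*g + 5.2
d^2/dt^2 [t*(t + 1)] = 2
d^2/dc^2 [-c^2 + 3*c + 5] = -2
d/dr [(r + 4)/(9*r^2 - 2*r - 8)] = 9*r*(-r - 8)/(81*r^4 - 36*r^3 - 140*r^2 + 32*r + 64)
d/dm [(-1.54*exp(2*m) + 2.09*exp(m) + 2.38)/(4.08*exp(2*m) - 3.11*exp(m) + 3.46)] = (-3.7378*exp(2*m) - 30.0776*exp(m) + 14.6332)*exp(m)/(16.6464*exp(4*m) - 25.3776*exp(3*m) + 37.9057*exp(2*m) - 21.5212*exp(m) + 11.9716)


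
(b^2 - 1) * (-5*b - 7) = -5*b^3 - 7*b^2 + 5*b + 7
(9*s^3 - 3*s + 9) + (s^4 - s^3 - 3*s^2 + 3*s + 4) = s^4 + 8*s^3 - 3*s^2 + 13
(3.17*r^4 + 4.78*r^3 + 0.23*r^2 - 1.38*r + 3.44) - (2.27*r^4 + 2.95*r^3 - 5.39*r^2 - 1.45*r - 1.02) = 0.9*r^4 + 1.83*r^3 + 5.62*r^2 + 0.0700000000000001*r + 4.46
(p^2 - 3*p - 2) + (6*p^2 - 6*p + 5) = 7*p^2 - 9*p + 3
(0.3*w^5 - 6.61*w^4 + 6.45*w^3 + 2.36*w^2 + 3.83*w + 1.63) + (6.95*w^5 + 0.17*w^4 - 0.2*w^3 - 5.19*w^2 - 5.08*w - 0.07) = 7.25*w^5 - 6.44*w^4 + 6.25*w^3 - 2.83*w^2 - 1.25*w + 1.56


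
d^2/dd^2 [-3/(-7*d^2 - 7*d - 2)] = 42*(-7*d^2 - 7*d + 7*(2*d + 1)^2 - 2)/(7*d^2 + 7*d + 2)^3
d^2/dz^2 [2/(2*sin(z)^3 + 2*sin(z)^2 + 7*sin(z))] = 2*(-36*sin(z)^3 - 44*sin(z)^2 + 4*sin(z) + 22 + 59/sin(z) + 84/sin(z)^2 + 98/sin(z)^3)/(2*sin(z)^2 + 2*sin(z) + 7)^3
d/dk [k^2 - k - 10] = 2*k - 1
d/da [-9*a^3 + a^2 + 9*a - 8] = -27*a^2 + 2*a + 9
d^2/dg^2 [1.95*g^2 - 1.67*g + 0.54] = 3.90000000000000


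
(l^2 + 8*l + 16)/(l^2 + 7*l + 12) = (l + 4)/(l + 3)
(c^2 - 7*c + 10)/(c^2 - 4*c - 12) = (-c^2 + 7*c - 10)/(-c^2 + 4*c + 12)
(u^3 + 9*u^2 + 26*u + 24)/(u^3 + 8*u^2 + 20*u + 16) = (u + 3)/(u + 2)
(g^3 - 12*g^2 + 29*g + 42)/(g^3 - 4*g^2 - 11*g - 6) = (g - 7)/(g + 1)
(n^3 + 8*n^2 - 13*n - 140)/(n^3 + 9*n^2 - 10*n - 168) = (n + 5)/(n + 6)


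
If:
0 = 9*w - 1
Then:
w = 1/9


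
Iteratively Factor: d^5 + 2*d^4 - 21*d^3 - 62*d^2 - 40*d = (d)*(d^4 + 2*d^3 - 21*d^2 - 62*d - 40) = d*(d - 5)*(d^3 + 7*d^2 + 14*d + 8) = d*(d - 5)*(d + 1)*(d^2 + 6*d + 8) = d*(d - 5)*(d + 1)*(d + 2)*(d + 4)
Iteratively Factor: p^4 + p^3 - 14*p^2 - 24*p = (p + 3)*(p^3 - 2*p^2 - 8*p) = p*(p + 3)*(p^2 - 2*p - 8) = p*(p - 4)*(p + 3)*(p + 2)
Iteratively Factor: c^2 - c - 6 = (c - 3)*(c + 2)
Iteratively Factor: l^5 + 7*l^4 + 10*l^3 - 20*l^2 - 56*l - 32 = (l + 1)*(l^4 + 6*l^3 + 4*l^2 - 24*l - 32) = (l - 2)*(l + 1)*(l^3 + 8*l^2 + 20*l + 16) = (l - 2)*(l + 1)*(l + 2)*(l^2 + 6*l + 8) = (l - 2)*(l + 1)*(l + 2)*(l + 4)*(l + 2)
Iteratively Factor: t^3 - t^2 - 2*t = (t - 2)*(t^2 + t) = (t - 2)*(t + 1)*(t)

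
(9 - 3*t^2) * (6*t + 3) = -18*t^3 - 9*t^2 + 54*t + 27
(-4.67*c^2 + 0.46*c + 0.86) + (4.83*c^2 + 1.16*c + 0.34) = 0.16*c^2 + 1.62*c + 1.2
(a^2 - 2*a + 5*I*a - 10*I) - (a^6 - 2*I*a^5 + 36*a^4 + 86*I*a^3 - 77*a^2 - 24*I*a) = -a^6 + 2*I*a^5 - 36*a^4 - 86*I*a^3 + 78*a^2 - 2*a + 29*I*a - 10*I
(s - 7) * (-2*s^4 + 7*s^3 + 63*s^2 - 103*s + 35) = -2*s^5 + 21*s^4 + 14*s^3 - 544*s^2 + 756*s - 245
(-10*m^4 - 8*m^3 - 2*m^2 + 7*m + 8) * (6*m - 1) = -60*m^5 - 38*m^4 - 4*m^3 + 44*m^2 + 41*m - 8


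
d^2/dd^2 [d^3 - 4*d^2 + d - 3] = 6*d - 8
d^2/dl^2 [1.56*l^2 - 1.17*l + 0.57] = 3.12000000000000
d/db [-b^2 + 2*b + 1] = 2 - 2*b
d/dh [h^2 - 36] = 2*h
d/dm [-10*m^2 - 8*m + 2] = -20*m - 8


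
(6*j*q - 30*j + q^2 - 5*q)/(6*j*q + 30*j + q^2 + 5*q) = (q - 5)/(q + 5)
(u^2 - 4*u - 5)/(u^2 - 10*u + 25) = (u + 1)/(u - 5)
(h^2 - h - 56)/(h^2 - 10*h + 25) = (h^2 - h - 56)/(h^2 - 10*h + 25)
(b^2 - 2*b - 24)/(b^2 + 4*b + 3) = (b^2 - 2*b - 24)/(b^2 + 4*b + 3)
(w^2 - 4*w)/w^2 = (w - 4)/w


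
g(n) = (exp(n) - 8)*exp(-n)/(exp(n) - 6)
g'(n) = -(exp(n) - 8)*exp(-n)/(exp(n) - 6) - (exp(n) - 8)/(exp(n) - 6)^2 + 1/(exp(n) - 6) = (-exp(2*n) + 16*exp(n) - 48)*exp(-n)/(exp(2*n) - 12*exp(n) + 36)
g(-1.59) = 6.60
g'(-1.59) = -6.54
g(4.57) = 0.01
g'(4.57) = -0.01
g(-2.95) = 25.53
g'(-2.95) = -25.47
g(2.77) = 0.05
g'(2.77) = -0.03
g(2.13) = 0.02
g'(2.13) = 0.32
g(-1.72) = 7.50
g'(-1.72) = -7.44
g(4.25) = 0.01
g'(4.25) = -0.01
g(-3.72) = 55.07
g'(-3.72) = -55.02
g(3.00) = 0.04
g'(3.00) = -0.03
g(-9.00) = 10804.17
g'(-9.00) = -10804.11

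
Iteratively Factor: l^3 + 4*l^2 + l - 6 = (l - 1)*(l^2 + 5*l + 6) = (l - 1)*(l + 2)*(l + 3)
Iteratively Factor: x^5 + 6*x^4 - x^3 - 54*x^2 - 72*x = (x + 2)*(x^4 + 4*x^3 - 9*x^2 - 36*x) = (x + 2)*(x + 3)*(x^3 + x^2 - 12*x) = (x - 3)*(x + 2)*(x + 3)*(x^2 + 4*x) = (x - 3)*(x + 2)*(x + 3)*(x + 4)*(x)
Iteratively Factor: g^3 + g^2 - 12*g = (g)*(g^2 + g - 12) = g*(g + 4)*(g - 3)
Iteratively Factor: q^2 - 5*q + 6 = (q - 2)*(q - 3)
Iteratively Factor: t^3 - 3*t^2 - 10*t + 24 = (t - 4)*(t^2 + t - 6) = (t - 4)*(t - 2)*(t + 3)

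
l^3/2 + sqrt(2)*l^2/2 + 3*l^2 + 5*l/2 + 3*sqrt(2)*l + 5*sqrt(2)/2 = (l/2 + 1/2)*(l + 5)*(l + sqrt(2))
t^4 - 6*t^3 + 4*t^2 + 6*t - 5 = (t - 5)*(t - 1)^2*(t + 1)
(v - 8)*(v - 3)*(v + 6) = v^3 - 5*v^2 - 42*v + 144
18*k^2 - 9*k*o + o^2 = (-6*k + o)*(-3*k + o)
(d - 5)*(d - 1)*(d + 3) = d^3 - 3*d^2 - 13*d + 15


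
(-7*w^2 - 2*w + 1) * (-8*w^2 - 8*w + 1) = 56*w^4 + 72*w^3 + w^2 - 10*w + 1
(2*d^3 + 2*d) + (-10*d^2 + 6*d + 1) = 2*d^3 - 10*d^2 + 8*d + 1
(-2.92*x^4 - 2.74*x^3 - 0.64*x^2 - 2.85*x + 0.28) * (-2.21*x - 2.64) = 6.4532*x^5 + 13.7642*x^4 + 8.648*x^3 + 7.9881*x^2 + 6.9052*x - 0.7392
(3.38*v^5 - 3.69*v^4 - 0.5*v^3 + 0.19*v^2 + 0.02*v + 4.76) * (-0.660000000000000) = -2.2308*v^5 + 2.4354*v^4 + 0.33*v^3 - 0.1254*v^2 - 0.0132*v - 3.1416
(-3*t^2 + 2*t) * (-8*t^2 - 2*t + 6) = 24*t^4 - 10*t^3 - 22*t^2 + 12*t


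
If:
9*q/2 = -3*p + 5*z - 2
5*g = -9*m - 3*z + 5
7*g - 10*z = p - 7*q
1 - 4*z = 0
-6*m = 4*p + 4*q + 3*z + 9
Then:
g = 2255/344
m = -3271/1032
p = 2563/344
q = -883/172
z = 1/4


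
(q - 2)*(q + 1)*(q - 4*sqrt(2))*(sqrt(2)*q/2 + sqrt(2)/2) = sqrt(2)*q^4/2 - 4*q^3 - 3*sqrt(2)*q^2/2 - sqrt(2)*q + 12*q + 8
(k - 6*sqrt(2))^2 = k^2 - 12*sqrt(2)*k + 72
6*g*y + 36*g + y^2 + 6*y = (6*g + y)*(y + 6)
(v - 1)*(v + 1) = v^2 - 1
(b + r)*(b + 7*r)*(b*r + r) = b^3*r + 8*b^2*r^2 + b^2*r + 7*b*r^3 + 8*b*r^2 + 7*r^3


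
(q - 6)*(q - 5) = q^2 - 11*q + 30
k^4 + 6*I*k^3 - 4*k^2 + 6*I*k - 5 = (k - I)*(k + I)^2*(k + 5*I)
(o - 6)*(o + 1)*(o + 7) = o^3 + 2*o^2 - 41*o - 42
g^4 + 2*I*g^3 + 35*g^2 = g^2*(g - 5*I)*(g + 7*I)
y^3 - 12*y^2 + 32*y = y*(y - 8)*(y - 4)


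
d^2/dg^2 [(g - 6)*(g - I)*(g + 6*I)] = 6*g - 12 + 10*I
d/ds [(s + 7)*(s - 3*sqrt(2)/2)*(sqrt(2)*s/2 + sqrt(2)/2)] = 3*sqrt(2)*s^2/2 - 3*s + 8*sqrt(2)*s - 12 + 7*sqrt(2)/2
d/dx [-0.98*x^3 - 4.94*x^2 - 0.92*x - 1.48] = -2.94*x^2 - 9.88*x - 0.92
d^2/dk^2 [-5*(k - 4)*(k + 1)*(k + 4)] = -30*k - 10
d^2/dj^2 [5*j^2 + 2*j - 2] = 10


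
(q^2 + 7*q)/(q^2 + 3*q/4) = 4*(q + 7)/(4*q + 3)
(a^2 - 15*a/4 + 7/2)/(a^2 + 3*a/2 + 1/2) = (4*a^2 - 15*a + 14)/(2*(2*a^2 + 3*a + 1))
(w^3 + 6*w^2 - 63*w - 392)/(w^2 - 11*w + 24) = (w^2 + 14*w + 49)/(w - 3)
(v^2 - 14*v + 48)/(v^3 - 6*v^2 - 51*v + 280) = (v - 6)/(v^2 + 2*v - 35)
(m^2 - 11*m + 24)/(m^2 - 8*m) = (m - 3)/m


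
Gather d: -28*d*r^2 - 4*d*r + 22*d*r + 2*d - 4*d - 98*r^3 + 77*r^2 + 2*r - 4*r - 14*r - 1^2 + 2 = d*(-28*r^2 + 18*r - 2) - 98*r^3 + 77*r^2 - 16*r + 1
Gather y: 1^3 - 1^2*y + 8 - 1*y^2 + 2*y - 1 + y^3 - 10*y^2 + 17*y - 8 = y^3 - 11*y^2 + 18*y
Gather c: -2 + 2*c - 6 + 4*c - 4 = 6*c - 12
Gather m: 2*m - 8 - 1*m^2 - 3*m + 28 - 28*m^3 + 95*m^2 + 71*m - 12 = -28*m^3 + 94*m^2 + 70*m + 8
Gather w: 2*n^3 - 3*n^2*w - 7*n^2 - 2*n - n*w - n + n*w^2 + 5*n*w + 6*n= 2*n^3 - 7*n^2 + n*w^2 + 3*n + w*(-3*n^2 + 4*n)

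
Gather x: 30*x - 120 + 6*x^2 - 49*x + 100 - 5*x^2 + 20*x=x^2 + x - 20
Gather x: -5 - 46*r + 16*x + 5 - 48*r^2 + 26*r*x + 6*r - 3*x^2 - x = -48*r^2 - 40*r - 3*x^2 + x*(26*r + 15)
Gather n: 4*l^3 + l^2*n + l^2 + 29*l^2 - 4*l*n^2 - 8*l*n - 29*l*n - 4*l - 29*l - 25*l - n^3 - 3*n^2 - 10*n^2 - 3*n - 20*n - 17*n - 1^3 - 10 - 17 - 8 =4*l^3 + 30*l^2 - 58*l - n^3 + n^2*(-4*l - 13) + n*(l^2 - 37*l - 40) - 36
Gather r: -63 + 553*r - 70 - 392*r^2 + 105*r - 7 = -392*r^2 + 658*r - 140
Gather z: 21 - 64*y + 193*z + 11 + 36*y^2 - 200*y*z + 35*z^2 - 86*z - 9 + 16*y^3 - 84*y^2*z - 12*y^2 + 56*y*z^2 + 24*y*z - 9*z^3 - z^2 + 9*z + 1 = 16*y^3 + 24*y^2 - 64*y - 9*z^3 + z^2*(56*y + 34) + z*(-84*y^2 - 176*y + 116) + 24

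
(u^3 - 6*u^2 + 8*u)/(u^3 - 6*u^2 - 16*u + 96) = u*(u - 2)/(u^2 - 2*u - 24)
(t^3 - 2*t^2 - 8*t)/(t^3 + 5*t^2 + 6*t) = (t - 4)/(t + 3)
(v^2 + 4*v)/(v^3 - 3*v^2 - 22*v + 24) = v/(v^2 - 7*v + 6)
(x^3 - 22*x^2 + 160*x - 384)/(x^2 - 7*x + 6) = (x^2 - 16*x + 64)/(x - 1)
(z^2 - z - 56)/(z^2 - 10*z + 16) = (z + 7)/(z - 2)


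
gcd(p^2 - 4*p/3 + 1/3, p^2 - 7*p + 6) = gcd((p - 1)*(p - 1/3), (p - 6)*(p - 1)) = p - 1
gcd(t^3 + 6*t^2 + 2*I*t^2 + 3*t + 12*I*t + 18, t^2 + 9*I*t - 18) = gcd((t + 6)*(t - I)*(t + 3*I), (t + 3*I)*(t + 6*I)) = t + 3*I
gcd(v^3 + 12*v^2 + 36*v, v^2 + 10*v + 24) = v + 6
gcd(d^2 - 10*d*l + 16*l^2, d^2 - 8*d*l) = d - 8*l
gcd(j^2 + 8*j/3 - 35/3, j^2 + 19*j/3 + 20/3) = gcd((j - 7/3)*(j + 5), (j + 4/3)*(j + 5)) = j + 5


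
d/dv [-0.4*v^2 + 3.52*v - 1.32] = 3.52 - 0.8*v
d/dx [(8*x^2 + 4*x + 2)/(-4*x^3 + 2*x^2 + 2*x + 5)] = 8*(4*x^4 + 4*x^3 + 4*x^2 + 9*x + 2)/(16*x^6 - 16*x^5 - 12*x^4 - 32*x^3 + 24*x^2 + 20*x + 25)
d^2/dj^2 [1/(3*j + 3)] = 2/(3*(j + 1)^3)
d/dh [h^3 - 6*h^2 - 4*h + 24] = 3*h^2 - 12*h - 4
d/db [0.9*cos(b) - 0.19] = -0.9*sin(b)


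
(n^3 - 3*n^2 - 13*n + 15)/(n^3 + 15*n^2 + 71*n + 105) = (n^2 - 6*n + 5)/(n^2 + 12*n + 35)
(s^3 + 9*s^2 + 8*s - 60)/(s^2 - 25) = (s^2 + 4*s - 12)/(s - 5)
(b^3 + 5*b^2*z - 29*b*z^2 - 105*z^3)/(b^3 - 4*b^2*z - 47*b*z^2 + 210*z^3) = (-b - 3*z)/(-b + 6*z)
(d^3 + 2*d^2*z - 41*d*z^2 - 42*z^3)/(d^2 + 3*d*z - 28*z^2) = (-d^2 + 5*d*z + 6*z^2)/(-d + 4*z)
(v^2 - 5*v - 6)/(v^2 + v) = (v - 6)/v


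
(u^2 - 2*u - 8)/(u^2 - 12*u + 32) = (u + 2)/(u - 8)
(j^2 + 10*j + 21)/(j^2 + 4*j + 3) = (j + 7)/(j + 1)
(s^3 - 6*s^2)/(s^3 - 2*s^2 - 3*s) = s*(6 - s)/(-s^2 + 2*s + 3)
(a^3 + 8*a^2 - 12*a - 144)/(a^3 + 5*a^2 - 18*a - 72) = (a + 6)/(a + 3)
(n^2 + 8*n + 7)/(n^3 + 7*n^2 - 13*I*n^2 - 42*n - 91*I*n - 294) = (n + 1)/(n^2 - 13*I*n - 42)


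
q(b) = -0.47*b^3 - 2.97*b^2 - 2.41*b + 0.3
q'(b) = -1.41*b^2 - 5.94*b - 2.41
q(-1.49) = -1.15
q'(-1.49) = 3.31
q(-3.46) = -7.45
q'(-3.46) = 1.26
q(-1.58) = -1.45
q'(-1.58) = 3.46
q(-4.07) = -7.40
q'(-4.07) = -1.59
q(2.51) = -31.89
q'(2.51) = -26.20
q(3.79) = -77.08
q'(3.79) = -45.18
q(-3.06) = -6.67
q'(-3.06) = 2.56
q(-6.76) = 26.06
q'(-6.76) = -26.69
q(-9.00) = 124.05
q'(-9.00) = -63.16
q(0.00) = 0.30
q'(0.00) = -2.41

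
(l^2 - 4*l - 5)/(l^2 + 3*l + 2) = (l - 5)/(l + 2)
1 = 1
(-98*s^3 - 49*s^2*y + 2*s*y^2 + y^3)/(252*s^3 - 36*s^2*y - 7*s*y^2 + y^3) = (14*s^2 + 9*s*y + y^2)/(-36*s^2 + y^2)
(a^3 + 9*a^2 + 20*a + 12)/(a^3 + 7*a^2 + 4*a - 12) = (a + 1)/(a - 1)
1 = 1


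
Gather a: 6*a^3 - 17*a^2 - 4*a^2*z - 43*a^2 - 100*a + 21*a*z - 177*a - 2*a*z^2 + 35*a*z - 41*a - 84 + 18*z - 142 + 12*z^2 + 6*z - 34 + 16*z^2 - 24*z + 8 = 6*a^3 + a^2*(-4*z - 60) + a*(-2*z^2 + 56*z - 318) + 28*z^2 - 252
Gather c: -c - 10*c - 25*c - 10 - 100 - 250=-36*c - 360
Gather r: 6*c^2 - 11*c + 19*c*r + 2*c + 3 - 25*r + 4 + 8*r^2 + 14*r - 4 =6*c^2 - 9*c + 8*r^2 + r*(19*c - 11) + 3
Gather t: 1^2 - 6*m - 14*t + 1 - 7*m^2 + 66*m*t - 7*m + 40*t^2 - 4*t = -7*m^2 - 13*m + 40*t^2 + t*(66*m - 18) + 2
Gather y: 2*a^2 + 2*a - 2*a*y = 2*a^2 - 2*a*y + 2*a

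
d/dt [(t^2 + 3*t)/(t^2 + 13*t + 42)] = 2*(5*t^2 + 42*t + 63)/(t^4 + 26*t^3 + 253*t^2 + 1092*t + 1764)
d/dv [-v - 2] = -1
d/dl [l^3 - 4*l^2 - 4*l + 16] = 3*l^2 - 8*l - 4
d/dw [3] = 0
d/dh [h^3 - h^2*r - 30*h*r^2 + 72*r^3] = 3*h^2 - 2*h*r - 30*r^2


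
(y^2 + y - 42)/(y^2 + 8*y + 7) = (y - 6)/(y + 1)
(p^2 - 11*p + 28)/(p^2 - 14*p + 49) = (p - 4)/(p - 7)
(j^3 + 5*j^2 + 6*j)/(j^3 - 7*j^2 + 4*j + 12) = j*(j^2 + 5*j + 6)/(j^3 - 7*j^2 + 4*j + 12)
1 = 1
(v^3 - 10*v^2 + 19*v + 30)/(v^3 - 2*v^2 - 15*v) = (v^2 - 5*v - 6)/(v*(v + 3))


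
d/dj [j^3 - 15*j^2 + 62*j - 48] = 3*j^2 - 30*j + 62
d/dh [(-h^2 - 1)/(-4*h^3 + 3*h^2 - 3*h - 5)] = (-4*h^4 - 9*h^2 + 16*h - 3)/(16*h^6 - 24*h^5 + 33*h^4 + 22*h^3 - 21*h^2 + 30*h + 25)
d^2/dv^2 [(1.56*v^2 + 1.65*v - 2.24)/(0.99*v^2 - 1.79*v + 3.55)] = (8.763282*v^3 - 46.068264*v^2 - 10.976526*v + 61.680242)/(0.970299*v^6 - 5.263137*v^5 + 19.954242*v^4 - 43.481069*v^3 + 71.55309*v^2 - 67.675425*v + 44.738875)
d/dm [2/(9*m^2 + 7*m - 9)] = 2*(-18*m - 7)/(9*m^2 + 7*m - 9)^2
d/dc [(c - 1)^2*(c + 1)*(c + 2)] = 4*c^3 + 3*c^2 - 6*c - 1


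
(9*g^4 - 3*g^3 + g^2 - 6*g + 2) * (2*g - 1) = 18*g^5 - 15*g^4 + 5*g^3 - 13*g^2 + 10*g - 2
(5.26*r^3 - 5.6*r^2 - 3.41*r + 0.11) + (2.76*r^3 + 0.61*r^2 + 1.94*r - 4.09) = 8.02*r^3 - 4.99*r^2 - 1.47*r - 3.98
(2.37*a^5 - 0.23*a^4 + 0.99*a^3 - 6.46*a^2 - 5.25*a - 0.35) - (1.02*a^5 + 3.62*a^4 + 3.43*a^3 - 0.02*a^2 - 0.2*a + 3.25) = 1.35*a^5 - 3.85*a^4 - 2.44*a^3 - 6.44*a^2 - 5.05*a - 3.6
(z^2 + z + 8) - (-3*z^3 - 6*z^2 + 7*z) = 3*z^3 + 7*z^2 - 6*z + 8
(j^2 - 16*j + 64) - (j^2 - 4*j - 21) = 85 - 12*j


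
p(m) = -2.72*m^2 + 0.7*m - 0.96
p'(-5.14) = 28.66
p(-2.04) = -13.71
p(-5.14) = -76.42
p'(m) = 0.7 - 5.44*m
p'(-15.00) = 82.30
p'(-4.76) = 26.59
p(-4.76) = -65.92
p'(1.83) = -9.26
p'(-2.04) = 11.80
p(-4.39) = -56.45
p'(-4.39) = 24.58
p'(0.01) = 0.65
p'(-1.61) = 9.46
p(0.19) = -0.93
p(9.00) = -214.98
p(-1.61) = -9.14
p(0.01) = -0.95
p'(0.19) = -0.33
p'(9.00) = -48.26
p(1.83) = -8.79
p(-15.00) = -623.46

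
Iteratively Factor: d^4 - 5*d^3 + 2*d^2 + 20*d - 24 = (d - 3)*(d^3 - 2*d^2 - 4*d + 8) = (d - 3)*(d + 2)*(d^2 - 4*d + 4) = (d - 3)*(d - 2)*(d + 2)*(d - 2)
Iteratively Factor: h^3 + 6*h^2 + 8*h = (h + 2)*(h^2 + 4*h) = (h + 2)*(h + 4)*(h)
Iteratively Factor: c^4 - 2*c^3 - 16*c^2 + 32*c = (c + 4)*(c^3 - 6*c^2 + 8*c) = (c - 2)*(c + 4)*(c^2 - 4*c) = (c - 4)*(c - 2)*(c + 4)*(c)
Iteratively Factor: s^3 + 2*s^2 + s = (s + 1)*(s^2 + s) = s*(s + 1)*(s + 1)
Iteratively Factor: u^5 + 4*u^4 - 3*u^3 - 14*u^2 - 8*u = (u)*(u^4 + 4*u^3 - 3*u^2 - 14*u - 8) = u*(u + 1)*(u^3 + 3*u^2 - 6*u - 8) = u*(u - 2)*(u + 1)*(u^2 + 5*u + 4) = u*(u - 2)*(u + 1)^2*(u + 4)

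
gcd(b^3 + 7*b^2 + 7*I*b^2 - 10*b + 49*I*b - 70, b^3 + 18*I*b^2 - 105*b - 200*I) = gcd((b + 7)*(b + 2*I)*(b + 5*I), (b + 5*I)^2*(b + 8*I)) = b + 5*I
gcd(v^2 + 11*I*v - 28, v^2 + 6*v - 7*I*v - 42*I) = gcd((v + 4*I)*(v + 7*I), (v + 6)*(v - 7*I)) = 1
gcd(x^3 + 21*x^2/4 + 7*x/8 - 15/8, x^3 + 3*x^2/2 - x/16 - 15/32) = x^2 + x/4 - 3/8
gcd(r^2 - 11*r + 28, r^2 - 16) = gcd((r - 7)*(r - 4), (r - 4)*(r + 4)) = r - 4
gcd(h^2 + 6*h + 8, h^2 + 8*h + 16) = h + 4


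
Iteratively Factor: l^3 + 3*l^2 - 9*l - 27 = (l + 3)*(l^2 - 9) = (l + 3)^2*(l - 3)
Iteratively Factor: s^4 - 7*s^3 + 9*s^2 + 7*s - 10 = (s + 1)*(s^3 - 8*s^2 + 17*s - 10) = (s - 2)*(s + 1)*(s^2 - 6*s + 5) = (s - 5)*(s - 2)*(s + 1)*(s - 1)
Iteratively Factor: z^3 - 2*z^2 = (z)*(z^2 - 2*z) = z^2*(z - 2)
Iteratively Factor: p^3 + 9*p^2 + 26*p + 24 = (p + 2)*(p^2 + 7*p + 12) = (p + 2)*(p + 3)*(p + 4)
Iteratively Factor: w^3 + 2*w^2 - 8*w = (w - 2)*(w^2 + 4*w) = (w - 2)*(w + 4)*(w)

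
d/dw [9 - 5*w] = -5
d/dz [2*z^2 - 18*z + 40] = 4*z - 18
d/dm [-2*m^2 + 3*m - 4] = 3 - 4*m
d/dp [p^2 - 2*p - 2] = 2*p - 2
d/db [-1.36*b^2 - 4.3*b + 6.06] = -2.72*b - 4.3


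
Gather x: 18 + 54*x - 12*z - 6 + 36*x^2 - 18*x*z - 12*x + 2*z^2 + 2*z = 36*x^2 + x*(42 - 18*z) + 2*z^2 - 10*z + 12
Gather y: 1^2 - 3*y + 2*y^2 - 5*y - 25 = 2*y^2 - 8*y - 24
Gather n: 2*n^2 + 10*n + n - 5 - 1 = 2*n^2 + 11*n - 6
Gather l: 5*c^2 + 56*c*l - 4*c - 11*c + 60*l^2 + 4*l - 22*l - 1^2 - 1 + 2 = 5*c^2 - 15*c + 60*l^2 + l*(56*c - 18)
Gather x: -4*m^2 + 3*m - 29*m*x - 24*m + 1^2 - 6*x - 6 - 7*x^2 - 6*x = -4*m^2 - 21*m - 7*x^2 + x*(-29*m - 12) - 5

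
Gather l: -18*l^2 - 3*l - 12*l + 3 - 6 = -18*l^2 - 15*l - 3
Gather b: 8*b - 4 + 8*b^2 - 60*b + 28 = 8*b^2 - 52*b + 24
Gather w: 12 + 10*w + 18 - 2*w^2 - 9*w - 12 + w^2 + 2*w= -w^2 + 3*w + 18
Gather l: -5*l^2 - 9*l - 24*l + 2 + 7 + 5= -5*l^2 - 33*l + 14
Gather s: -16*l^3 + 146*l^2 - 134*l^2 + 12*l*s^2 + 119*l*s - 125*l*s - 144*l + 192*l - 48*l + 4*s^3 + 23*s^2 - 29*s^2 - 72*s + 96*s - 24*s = -16*l^3 + 12*l^2 - 6*l*s + 4*s^3 + s^2*(12*l - 6)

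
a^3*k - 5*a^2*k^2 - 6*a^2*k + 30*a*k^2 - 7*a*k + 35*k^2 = (a - 7)*(a - 5*k)*(a*k + k)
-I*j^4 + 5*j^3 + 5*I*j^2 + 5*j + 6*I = (j - I)*(j + 2*I)*(j + 3*I)*(-I*j + 1)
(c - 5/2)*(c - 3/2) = c^2 - 4*c + 15/4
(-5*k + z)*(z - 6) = -5*k*z + 30*k + z^2 - 6*z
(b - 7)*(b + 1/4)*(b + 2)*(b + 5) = b^4 + b^3/4 - 39*b^2 - 319*b/4 - 35/2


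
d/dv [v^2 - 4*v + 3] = 2*v - 4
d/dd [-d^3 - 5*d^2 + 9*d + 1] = -3*d^2 - 10*d + 9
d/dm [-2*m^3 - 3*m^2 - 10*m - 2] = -6*m^2 - 6*m - 10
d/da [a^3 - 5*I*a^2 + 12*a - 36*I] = 3*a^2 - 10*I*a + 12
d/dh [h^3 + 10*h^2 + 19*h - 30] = 3*h^2 + 20*h + 19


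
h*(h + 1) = h^2 + h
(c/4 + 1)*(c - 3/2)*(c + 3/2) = c^3/4 + c^2 - 9*c/16 - 9/4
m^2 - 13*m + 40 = (m - 8)*(m - 5)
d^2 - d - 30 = (d - 6)*(d + 5)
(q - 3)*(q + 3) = q^2 - 9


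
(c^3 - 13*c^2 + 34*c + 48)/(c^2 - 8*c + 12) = (c^2 - 7*c - 8)/(c - 2)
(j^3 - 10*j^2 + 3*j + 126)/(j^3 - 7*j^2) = 1 - 3/j - 18/j^2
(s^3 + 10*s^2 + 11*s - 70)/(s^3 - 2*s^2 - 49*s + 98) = (s + 5)/(s - 7)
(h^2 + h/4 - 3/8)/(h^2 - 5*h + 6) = (h^2 + h/4 - 3/8)/(h^2 - 5*h + 6)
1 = 1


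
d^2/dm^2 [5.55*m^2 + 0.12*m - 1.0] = 11.1000000000000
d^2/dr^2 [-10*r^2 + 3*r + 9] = -20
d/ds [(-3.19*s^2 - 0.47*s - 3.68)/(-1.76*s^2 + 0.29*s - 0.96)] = (-1.7523*s^2 - 6.8288*s + 1.5184)/(3.0976*s^4 - 1.0208*s^3 + 3.4633*s^2 - 0.5568*s + 0.9216)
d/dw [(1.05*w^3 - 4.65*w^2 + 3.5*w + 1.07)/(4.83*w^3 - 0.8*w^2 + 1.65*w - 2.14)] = (1.77635683940025e-15*w^5 + 21.6195*w^4 - 30.345*w^3 - 27.1178*w^2 + 21.614*w - 9.2555)/(23.3289*w^6 - 7.728*w^5 + 16.579*w^4 - 23.3124*w^3 + 6.1465*w^2 - 7.062*w + 4.5796)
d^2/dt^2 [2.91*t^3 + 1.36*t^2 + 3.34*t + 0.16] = 17.46*t + 2.72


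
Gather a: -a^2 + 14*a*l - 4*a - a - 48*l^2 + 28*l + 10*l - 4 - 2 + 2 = -a^2 + a*(14*l - 5) - 48*l^2 + 38*l - 4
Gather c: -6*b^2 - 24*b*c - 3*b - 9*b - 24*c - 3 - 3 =-6*b^2 - 12*b + c*(-24*b - 24) - 6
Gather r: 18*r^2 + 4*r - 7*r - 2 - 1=18*r^2 - 3*r - 3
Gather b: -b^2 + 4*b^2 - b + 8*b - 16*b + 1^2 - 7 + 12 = 3*b^2 - 9*b + 6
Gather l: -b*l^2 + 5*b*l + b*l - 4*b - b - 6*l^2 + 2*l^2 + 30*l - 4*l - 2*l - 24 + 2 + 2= -5*b + l^2*(-b - 4) + l*(6*b + 24) - 20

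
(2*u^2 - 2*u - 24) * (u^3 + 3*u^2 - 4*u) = 2*u^5 + 4*u^4 - 38*u^3 - 64*u^2 + 96*u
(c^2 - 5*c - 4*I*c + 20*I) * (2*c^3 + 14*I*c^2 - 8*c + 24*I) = 2*c^5 - 10*c^4 + 6*I*c^4 + 48*c^3 - 30*I*c^3 - 240*c^2 + 56*I*c^2 + 96*c - 280*I*c - 480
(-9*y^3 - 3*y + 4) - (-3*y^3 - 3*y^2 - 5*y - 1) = -6*y^3 + 3*y^2 + 2*y + 5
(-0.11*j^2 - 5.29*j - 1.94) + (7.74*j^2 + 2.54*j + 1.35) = 7.63*j^2 - 2.75*j - 0.59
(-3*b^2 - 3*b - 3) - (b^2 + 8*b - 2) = -4*b^2 - 11*b - 1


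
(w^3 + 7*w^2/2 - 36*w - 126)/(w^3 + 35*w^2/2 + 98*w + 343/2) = (w^2 - 36)/(w^2 + 14*w + 49)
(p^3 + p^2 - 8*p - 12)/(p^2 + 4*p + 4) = p - 3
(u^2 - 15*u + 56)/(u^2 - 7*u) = (u - 8)/u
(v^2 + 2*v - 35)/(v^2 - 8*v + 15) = (v + 7)/(v - 3)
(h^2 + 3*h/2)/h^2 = (h + 3/2)/h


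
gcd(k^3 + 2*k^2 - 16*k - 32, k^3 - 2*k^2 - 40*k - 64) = k^2 + 6*k + 8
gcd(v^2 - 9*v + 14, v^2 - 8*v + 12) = v - 2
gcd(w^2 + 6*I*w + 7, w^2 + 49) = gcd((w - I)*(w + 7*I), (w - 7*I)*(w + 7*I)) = w + 7*I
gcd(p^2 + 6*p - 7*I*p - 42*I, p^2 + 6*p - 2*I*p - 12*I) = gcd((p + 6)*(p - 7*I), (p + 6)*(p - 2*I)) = p + 6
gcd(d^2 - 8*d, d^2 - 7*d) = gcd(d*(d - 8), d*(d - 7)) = d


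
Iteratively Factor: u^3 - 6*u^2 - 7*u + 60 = (u - 5)*(u^2 - u - 12) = (u - 5)*(u - 4)*(u + 3)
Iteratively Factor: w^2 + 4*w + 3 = (w + 3)*(w + 1)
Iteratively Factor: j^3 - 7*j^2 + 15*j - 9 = (j - 1)*(j^2 - 6*j + 9) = (j - 3)*(j - 1)*(j - 3)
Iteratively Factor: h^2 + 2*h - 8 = (h - 2)*(h + 4)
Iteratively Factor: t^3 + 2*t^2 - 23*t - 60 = (t - 5)*(t^2 + 7*t + 12) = (t - 5)*(t + 4)*(t + 3)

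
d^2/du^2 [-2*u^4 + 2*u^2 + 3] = 4 - 24*u^2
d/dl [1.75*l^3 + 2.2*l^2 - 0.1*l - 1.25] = 5.25*l^2 + 4.4*l - 0.1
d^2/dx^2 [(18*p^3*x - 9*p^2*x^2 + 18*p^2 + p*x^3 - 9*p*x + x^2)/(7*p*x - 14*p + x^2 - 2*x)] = 2*((7*p + 2*x - 2)^2*(18*p^3*x - 9*p^2*x^2 + 18*p^2 + p*x^3 - 9*p*x + x^2) + (-9*p^2 + 3*p*x + 1)*(7*p*x - 14*p + x^2 - 2*x)^2 + (7*p*x - 14*p + x^2 - 2*x)*(-18*p^3*x + 9*p^2*x^2 - 18*p^2 - p*x^3 + 9*p*x - x^2 - (7*p + 2*x - 2)*(18*p^3 - 18*p^2*x + 3*p*x^2 - 9*p + 2*x)))/(7*p*x - 14*p + x^2 - 2*x)^3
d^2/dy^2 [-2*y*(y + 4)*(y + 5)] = -12*y - 36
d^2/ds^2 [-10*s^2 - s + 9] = -20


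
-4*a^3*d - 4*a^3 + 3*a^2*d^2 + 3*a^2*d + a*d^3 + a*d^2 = (-a + d)*(4*a + d)*(a*d + a)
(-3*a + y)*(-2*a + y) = 6*a^2 - 5*a*y + y^2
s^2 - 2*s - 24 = (s - 6)*(s + 4)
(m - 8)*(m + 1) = m^2 - 7*m - 8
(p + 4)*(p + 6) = p^2 + 10*p + 24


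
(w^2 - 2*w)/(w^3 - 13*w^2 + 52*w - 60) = w/(w^2 - 11*w + 30)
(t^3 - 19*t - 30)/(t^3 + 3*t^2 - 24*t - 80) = (t^2 + 5*t + 6)/(t^2 + 8*t + 16)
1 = 1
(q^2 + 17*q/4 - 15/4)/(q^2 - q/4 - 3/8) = 2*(q + 5)/(2*q + 1)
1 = 1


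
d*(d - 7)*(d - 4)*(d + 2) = d^4 - 9*d^3 + 6*d^2 + 56*d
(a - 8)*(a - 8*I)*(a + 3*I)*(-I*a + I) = -I*a^4 - 5*a^3 + 9*I*a^3 + 45*a^2 - 32*I*a^2 - 40*a + 216*I*a - 192*I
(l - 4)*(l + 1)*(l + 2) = l^3 - l^2 - 10*l - 8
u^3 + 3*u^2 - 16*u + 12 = (u - 2)*(u - 1)*(u + 6)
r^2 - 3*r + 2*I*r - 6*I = (r - 3)*(r + 2*I)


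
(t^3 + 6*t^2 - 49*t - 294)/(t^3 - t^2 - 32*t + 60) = (t^2 - 49)/(t^2 - 7*t + 10)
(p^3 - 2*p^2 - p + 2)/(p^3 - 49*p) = (p^3 - 2*p^2 - p + 2)/(p*(p^2 - 49))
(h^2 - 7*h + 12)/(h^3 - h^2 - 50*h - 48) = (-h^2 + 7*h - 12)/(-h^3 + h^2 + 50*h + 48)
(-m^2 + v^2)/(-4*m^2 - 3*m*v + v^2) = (-m + v)/(-4*m + v)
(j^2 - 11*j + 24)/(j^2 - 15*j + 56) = (j - 3)/(j - 7)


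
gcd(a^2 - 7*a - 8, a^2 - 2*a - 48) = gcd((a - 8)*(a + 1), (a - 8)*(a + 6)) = a - 8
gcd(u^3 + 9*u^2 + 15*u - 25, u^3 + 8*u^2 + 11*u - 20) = u^2 + 4*u - 5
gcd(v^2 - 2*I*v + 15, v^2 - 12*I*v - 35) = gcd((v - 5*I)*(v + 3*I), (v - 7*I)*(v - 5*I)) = v - 5*I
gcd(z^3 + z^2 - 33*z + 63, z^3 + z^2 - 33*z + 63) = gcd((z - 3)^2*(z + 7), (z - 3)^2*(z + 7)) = z^3 + z^2 - 33*z + 63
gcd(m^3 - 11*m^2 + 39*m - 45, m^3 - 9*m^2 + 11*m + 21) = m - 3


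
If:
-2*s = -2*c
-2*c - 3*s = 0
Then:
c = 0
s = 0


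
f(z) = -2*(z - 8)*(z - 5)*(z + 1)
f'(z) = -2*(z - 8)*(z - 5) - 2*(z - 8)*(z + 1) - 2*(z - 5)*(z + 1) = -6*z^2 + 48*z - 54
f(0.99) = -111.88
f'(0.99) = -12.36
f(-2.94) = 337.03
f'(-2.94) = -246.98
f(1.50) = -113.75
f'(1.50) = 4.50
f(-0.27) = -63.63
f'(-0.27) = -67.40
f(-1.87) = 117.98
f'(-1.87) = -164.74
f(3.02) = -79.28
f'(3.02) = 36.24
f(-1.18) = 20.42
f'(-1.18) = -118.99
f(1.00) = -112.00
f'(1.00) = -12.00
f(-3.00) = 352.00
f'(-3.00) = -252.00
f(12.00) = -728.00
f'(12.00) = -342.00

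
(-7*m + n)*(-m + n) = 7*m^2 - 8*m*n + n^2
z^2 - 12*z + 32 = (z - 8)*(z - 4)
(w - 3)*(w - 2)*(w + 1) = w^3 - 4*w^2 + w + 6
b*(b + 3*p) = b^2 + 3*b*p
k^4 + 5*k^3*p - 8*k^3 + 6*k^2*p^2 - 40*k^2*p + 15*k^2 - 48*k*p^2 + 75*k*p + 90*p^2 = (k - 5)*(k - 3)*(k + 2*p)*(k + 3*p)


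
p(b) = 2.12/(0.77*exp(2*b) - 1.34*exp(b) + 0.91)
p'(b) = 2.12*(-1.54*exp(2*b) + 1.34*exp(b))/(0.77*exp(2*b) - 1.34*exp(b) + 0.91)^2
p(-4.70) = 2.36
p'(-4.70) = 0.03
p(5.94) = 0.00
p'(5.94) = -0.00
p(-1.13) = 3.80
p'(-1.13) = 1.86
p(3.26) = 0.00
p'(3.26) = -0.01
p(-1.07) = 3.92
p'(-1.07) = 2.02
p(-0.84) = 4.46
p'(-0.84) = 2.74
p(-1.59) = 3.17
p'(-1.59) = 0.99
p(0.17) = 5.25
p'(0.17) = -7.49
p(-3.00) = 2.51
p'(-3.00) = 0.19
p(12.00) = 0.00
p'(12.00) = 0.00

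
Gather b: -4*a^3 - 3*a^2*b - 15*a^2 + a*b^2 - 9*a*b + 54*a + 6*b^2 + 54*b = -4*a^3 - 15*a^2 + 54*a + b^2*(a + 6) + b*(-3*a^2 - 9*a + 54)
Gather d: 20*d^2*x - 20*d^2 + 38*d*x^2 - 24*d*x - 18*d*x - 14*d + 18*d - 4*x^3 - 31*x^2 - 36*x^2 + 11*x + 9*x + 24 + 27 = d^2*(20*x - 20) + d*(38*x^2 - 42*x + 4) - 4*x^3 - 67*x^2 + 20*x + 51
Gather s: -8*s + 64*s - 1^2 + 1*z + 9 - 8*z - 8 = 56*s - 7*z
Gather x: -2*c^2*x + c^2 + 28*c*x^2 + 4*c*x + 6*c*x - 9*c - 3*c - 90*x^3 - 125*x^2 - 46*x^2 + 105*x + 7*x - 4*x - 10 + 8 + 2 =c^2 - 12*c - 90*x^3 + x^2*(28*c - 171) + x*(-2*c^2 + 10*c + 108)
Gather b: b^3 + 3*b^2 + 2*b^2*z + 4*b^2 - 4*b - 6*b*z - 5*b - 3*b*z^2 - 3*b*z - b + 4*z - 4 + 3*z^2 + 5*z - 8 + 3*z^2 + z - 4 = b^3 + b^2*(2*z + 7) + b*(-3*z^2 - 9*z - 10) + 6*z^2 + 10*z - 16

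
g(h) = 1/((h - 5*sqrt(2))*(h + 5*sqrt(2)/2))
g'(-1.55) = 0.02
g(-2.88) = -0.15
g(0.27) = -0.04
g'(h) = -1/((h - 5*sqrt(2))*(h + 5*sqrt(2)/2)^2) - 1/((h - 5*sqrt(2))^2*(h + 5*sqrt(2)/2))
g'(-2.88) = 0.22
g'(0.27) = 0.00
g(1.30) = -0.04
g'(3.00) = 0.00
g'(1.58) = 0.00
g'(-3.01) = 0.34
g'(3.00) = 0.00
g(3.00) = -0.04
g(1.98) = -0.04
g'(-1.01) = 0.01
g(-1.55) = -0.06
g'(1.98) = 0.00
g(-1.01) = -0.05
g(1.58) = -0.04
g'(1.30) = 0.00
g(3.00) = -0.04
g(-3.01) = -0.19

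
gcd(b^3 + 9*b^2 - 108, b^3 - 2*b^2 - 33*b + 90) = b^2 + 3*b - 18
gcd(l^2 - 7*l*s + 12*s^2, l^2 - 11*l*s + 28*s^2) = -l + 4*s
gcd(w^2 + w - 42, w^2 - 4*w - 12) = w - 6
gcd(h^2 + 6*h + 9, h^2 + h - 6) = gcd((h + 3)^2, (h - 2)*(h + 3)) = h + 3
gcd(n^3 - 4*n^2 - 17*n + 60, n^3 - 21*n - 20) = n^2 - n - 20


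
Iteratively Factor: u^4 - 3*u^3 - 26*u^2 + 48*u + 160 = (u - 5)*(u^3 + 2*u^2 - 16*u - 32) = (u - 5)*(u + 2)*(u^2 - 16) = (u - 5)*(u + 2)*(u + 4)*(u - 4)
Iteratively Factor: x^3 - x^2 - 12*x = (x + 3)*(x^2 - 4*x) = (x - 4)*(x + 3)*(x)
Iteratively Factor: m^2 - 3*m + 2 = (m - 2)*(m - 1)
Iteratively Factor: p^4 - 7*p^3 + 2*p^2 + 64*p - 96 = (p - 2)*(p^3 - 5*p^2 - 8*p + 48) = (p - 4)*(p - 2)*(p^2 - p - 12) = (p - 4)^2*(p - 2)*(p + 3)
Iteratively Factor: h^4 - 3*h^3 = (h - 3)*(h^3) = h*(h - 3)*(h^2) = h^2*(h - 3)*(h)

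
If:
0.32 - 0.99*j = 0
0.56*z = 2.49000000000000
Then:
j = 0.32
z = 4.45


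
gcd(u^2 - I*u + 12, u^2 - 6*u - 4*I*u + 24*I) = u - 4*I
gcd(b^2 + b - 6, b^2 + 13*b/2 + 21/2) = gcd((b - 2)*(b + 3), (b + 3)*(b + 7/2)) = b + 3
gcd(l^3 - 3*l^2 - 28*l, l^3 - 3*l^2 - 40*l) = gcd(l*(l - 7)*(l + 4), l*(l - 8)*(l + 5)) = l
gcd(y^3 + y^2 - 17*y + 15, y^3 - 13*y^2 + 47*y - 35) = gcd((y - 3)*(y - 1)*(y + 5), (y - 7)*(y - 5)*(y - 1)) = y - 1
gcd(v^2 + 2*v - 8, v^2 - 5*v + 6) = v - 2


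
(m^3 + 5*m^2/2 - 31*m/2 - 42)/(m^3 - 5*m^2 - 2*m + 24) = (m^2 + 13*m/2 + 21/2)/(m^2 - m - 6)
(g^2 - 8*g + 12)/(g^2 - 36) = (g - 2)/(g + 6)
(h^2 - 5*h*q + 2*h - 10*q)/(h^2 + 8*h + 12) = (h - 5*q)/(h + 6)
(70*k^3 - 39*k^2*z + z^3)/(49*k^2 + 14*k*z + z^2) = (10*k^2 - 7*k*z + z^2)/(7*k + z)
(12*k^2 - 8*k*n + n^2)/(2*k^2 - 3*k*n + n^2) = (6*k - n)/(k - n)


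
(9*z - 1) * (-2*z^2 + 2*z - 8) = -18*z^3 + 20*z^2 - 74*z + 8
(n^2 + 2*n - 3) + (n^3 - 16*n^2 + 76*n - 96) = n^3 - 15*n^2 + 78*n - 99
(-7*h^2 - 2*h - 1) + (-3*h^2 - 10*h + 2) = -10*h^2 - 12*h + 1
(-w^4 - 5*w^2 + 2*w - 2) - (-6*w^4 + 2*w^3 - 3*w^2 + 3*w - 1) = 5*w^4 - 2*w^3 - 2*w^2 - w - 1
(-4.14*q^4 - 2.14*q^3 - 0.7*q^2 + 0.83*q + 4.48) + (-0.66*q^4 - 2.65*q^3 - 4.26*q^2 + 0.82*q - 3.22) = -4.8*q^4 - 4.79*q^3 - 4.96*q^2 + 1.65*q + 1.26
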